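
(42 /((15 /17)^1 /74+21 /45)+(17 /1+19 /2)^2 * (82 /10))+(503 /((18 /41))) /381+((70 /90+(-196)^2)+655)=27821636212981 /619345980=44920.99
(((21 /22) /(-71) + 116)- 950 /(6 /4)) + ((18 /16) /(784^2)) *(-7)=-851487192671 /1645873152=-517.35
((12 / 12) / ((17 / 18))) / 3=6 / 17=0.35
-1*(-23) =23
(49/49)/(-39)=-1/39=-0.03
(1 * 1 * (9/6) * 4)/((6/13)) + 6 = 19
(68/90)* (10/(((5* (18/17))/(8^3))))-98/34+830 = 10725617/6885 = 1557.82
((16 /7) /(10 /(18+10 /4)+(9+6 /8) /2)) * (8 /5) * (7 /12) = 10496 /26385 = 0.40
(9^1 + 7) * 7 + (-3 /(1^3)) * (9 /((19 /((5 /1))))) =1993 /19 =104.89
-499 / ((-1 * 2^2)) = 499 / 4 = 124.75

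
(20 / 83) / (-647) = -20 / 53701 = -0.00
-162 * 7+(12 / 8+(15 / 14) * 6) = -15765 / 14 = -1126.07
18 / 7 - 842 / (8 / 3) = -8769 / 28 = -313.18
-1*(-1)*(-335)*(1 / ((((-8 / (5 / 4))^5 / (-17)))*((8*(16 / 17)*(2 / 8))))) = -302546875 / 1073741824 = -0.28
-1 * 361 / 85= -361 / 85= -4.25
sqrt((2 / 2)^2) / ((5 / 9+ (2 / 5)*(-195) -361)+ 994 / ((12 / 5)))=-18 / 437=-0.04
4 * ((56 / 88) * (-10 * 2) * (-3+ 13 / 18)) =11480 / 99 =115.96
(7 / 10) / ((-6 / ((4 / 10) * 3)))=-7 / 50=-0.14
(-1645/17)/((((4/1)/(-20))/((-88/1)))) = -723800/17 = -42576.47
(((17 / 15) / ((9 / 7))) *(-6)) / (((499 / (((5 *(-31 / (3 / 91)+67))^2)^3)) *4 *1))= -60141566416943900000000000 / 3273939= -18369788324383533107.98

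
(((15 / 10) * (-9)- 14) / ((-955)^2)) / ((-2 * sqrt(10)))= 11 * sqrt(10) / 7296200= 0.00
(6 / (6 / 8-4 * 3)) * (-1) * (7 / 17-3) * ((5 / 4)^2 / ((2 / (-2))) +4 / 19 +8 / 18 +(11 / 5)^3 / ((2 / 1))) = -1954678 / 320625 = -6.10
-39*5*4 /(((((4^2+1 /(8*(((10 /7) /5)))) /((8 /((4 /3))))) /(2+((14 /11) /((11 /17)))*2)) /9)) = -483874560 /31823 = -15205.18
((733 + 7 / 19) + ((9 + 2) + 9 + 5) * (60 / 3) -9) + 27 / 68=1582397 / 1292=1224.77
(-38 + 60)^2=484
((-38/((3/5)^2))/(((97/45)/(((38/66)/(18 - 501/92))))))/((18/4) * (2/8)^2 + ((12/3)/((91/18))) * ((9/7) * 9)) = -4835667200/20319246981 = -0.24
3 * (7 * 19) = 399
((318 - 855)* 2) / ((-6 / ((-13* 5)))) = -11635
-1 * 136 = -136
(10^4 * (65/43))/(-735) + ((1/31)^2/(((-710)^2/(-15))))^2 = -1220347494537651943111/59337050099788448400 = -20.57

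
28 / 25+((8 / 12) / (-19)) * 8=1196 / 1425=0.84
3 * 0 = 0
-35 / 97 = -0.36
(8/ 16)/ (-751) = -1/ 1502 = -0.00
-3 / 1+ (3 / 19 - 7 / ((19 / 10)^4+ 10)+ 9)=3659651 / 625157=5.85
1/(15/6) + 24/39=66/65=1.02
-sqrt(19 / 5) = -sqrt(95) / 5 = -1.95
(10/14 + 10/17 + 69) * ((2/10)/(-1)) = -8366/595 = -14.06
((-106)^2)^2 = 126247696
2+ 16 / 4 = 6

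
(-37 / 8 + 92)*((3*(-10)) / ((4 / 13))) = -136305 / 16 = -8519.06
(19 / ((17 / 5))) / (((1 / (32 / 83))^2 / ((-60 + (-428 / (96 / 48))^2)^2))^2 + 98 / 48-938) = -1307607762637036064404930560 / 219007668388582280238972273821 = -0.01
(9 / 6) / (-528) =-1 / 352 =-0.00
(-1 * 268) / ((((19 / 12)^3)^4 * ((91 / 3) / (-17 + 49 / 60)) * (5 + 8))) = 580054746862190592 / 13091757746276342315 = 0.04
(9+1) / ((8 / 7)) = 35 / 4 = 8.75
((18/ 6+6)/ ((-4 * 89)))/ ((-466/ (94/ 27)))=47/ 248844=0.00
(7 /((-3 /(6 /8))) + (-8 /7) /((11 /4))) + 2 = -51 /308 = -0.17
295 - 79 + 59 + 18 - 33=260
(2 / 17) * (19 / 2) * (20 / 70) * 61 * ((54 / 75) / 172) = 10431 / 127925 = 0.08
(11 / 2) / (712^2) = 11 / 1013888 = 0.00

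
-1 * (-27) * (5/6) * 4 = 90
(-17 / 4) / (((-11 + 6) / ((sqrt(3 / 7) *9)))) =153 *sqrt(21) / 140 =5.01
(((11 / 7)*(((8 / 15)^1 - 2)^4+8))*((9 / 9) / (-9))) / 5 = -7031816 / 15946875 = -0.44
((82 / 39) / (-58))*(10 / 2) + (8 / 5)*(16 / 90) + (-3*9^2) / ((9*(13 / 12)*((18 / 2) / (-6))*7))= 2.48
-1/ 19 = -0.05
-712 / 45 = -15.82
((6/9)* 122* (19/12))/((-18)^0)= 1159/9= 128.78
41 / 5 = 8.20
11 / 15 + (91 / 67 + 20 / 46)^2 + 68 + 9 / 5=2626925033 / 35620215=73.75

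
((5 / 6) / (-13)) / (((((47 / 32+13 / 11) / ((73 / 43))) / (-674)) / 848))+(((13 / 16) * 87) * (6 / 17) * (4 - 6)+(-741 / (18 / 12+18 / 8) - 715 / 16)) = 49312697693989 / 2127911760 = 23174.22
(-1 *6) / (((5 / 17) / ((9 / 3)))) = -306 / 5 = -61.20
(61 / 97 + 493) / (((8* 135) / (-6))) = -23941 / 8730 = -2.74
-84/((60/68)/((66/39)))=-10472/65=-161.11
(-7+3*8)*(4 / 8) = 17 / 2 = 8.50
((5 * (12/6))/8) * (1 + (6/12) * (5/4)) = 65/32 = 2.03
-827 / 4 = -206.75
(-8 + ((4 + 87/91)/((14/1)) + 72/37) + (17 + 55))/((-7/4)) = -37.89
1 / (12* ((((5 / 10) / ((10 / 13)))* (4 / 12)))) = 0.38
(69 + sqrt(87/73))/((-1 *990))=-23/330-sqrt(6351)/72270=-0.07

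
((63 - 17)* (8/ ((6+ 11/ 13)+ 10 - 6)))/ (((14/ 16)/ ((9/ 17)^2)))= 1033344/ 95081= 10.87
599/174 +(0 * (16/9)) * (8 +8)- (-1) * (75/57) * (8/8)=15731/3306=4.76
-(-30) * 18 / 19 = 540 / 19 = 28.42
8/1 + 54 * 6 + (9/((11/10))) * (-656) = -55388/11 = -5035.27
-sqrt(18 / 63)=-sqrt(14) / 7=-0.53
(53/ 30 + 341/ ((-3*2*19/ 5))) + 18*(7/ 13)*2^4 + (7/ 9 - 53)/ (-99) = 156711271/ 1100385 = 142.41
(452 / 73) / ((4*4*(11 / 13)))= 1469 / 3212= 0.46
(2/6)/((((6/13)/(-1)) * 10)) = -13/180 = -0.07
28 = 28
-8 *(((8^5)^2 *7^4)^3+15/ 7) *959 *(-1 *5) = 657286463715606326671142647622483459522840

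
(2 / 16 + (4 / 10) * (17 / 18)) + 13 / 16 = 1.32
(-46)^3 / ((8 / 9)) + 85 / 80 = -1752031 / 16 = -109501.94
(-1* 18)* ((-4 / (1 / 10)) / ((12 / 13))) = 780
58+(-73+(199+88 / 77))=1296 / 7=185.14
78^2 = 6084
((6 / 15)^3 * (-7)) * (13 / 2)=-364 / 125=-2.91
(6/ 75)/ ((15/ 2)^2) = 8/ 5625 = 0.00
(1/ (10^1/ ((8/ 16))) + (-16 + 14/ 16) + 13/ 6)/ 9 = -1549/ 1080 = -1.43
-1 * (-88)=88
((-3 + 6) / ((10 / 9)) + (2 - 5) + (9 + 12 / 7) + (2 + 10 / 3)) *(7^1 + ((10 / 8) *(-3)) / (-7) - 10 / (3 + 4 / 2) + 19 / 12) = 988793 / 8820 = 112.11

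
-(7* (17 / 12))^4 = -200533921 / 20736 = -9670.81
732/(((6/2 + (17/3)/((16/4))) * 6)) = 1464/53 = 27.62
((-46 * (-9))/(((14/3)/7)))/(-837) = -0.74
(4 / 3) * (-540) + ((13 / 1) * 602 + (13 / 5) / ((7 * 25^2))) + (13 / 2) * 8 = 156581263 / 21875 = 7158.00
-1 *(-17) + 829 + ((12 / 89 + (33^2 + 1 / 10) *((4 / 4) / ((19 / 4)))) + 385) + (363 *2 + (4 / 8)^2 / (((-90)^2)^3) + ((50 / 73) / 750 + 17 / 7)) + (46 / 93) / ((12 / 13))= 124670374095456030387131 / 56943118743084000000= 2189.38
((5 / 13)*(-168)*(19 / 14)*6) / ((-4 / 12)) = 20520 / 13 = 1578.46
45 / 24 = 15 / 8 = 1.88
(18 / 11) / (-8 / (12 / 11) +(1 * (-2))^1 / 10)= -270 / 1243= -0.22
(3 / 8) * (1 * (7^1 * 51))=133.88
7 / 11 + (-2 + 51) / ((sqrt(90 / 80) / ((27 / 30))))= 7 / 11 + 147 * sqrt(2) / 5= 42.21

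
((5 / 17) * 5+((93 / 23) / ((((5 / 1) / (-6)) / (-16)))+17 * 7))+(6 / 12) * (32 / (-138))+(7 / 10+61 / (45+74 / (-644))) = 33914952691 / 169533690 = 200.05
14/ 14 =1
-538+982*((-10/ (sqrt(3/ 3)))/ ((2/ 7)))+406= -34502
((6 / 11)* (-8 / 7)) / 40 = -6 / 385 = -0.02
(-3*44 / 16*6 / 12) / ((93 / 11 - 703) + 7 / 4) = 121 / 20322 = 0.01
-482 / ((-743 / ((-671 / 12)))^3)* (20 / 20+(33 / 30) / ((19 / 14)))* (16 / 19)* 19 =-6261567322186 / 1052092223955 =-5.95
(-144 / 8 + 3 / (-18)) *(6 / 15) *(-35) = 763 / 3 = 254.33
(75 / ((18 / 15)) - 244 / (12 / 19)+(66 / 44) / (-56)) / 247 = -108817 / 82992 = -1.31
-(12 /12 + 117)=-118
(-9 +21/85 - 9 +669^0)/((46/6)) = -4272/1955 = -2.19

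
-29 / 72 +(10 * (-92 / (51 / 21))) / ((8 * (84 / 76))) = -52933 / 1224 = -43.25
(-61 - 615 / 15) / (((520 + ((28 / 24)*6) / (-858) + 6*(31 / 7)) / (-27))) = 16540524 / 3282659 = 5.04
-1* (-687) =687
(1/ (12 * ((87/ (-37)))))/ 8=-37/ 8352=-0.00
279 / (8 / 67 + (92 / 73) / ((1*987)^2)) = 1329340301541 / 568920860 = 2336.60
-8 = -8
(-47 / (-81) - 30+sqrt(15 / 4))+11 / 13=-30088 / 1053+sqrt(15) / 2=-26.64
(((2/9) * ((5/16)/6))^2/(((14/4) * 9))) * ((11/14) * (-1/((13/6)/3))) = -275/59439744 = -0.00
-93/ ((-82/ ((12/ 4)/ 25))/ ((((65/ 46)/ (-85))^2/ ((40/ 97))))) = 4573647/ 50144968000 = 0.00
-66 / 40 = -33 / 20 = -1.65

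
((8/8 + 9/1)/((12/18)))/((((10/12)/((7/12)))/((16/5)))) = 168/5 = 33.60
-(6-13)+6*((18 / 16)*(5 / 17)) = 611 / 68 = 8.99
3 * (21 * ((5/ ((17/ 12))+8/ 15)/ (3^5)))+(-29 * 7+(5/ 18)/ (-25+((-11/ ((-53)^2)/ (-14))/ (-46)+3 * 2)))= -201.96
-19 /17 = -1.12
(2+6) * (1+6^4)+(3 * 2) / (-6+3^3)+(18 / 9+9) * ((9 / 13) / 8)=7554629 / 728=10377.24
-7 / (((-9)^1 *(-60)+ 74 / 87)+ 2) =-609 / 47228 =-0.01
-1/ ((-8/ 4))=0.50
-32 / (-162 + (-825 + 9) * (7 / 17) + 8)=16 / 245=0.07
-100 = -100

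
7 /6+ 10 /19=193 /114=1.69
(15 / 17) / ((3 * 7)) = 5 / 119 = 0.04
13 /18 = 0.72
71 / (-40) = -71 / 40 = -1.78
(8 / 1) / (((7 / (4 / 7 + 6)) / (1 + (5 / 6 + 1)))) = 3128 / 147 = 21.28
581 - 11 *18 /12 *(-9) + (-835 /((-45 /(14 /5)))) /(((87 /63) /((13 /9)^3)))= 534582989 /634230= 842.89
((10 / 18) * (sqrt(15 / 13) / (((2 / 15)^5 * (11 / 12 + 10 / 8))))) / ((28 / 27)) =34171875 * sqrt(195) / 75712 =6302.62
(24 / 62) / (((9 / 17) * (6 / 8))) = 272 / 279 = 0.97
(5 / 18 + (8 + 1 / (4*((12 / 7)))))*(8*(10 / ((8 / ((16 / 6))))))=6065 / 27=224.63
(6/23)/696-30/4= -20009/2668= -7.50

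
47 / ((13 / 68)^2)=217328 / 169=1285.96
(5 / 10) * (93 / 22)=2.11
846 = 846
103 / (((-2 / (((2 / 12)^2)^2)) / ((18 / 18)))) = -103 / 2592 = -0.04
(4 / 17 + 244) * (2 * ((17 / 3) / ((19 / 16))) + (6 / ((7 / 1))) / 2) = 5506936 / 2261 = 2435.62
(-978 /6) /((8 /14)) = -1141 /4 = -285.25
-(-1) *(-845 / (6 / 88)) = -37180 / 3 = -12393.33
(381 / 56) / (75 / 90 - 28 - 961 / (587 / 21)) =-0.11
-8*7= -56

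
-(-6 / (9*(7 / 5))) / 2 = 5 / 21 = 0.24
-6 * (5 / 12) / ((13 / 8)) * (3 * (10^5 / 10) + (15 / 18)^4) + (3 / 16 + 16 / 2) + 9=-777322925 / 16848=-46137.40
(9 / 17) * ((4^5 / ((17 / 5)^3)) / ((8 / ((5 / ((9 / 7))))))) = 560000 / 83521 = 6.70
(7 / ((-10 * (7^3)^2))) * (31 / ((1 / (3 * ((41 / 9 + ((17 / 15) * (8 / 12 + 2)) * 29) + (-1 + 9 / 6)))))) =-86211 / 1680700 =-0.05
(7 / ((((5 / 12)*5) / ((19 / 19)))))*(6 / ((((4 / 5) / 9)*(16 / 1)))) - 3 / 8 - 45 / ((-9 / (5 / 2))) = 263 / 10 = 26.30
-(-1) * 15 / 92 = 0.16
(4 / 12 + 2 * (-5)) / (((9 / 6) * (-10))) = 29 / 45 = 0.64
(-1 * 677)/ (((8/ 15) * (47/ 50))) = -253875/ 188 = -1350.40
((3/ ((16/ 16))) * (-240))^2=518400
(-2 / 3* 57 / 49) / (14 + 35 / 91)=-494 / 9163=-0.05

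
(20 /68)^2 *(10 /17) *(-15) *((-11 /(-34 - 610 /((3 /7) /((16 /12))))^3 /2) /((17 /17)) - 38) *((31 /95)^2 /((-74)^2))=28787057097651461775 /51040677607220127586208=0.00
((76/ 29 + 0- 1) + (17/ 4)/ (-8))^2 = 1022121/ 861184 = 1.19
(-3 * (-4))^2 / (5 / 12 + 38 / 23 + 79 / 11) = 437184 / 28085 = 15.57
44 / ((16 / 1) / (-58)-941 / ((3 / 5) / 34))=-0.00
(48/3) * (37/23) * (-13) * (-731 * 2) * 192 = 2160297984/23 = 93925999.30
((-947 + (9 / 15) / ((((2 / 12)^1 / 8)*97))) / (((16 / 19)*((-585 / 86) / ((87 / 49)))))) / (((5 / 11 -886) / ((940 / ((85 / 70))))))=-803467088633 / 3132267255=-256.51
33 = 33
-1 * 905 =-905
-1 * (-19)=19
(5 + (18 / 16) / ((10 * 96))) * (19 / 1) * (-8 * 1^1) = -243257 / 320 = -760.18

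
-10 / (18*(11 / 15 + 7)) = -25 / 348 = -0.07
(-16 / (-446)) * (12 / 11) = 96 / 2453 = 0.04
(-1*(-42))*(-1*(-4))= 168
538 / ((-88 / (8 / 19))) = -538 / 209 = -2.57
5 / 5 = 1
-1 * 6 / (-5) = 6 / 5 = 1.20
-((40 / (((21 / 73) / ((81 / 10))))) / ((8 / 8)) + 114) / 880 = -4341 / 3080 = -1.41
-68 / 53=-1.28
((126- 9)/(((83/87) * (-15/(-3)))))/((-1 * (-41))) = 10179/17015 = 0.60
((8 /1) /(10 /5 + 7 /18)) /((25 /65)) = 1872 /215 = 8.71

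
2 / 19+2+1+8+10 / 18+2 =2336 / 171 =13.66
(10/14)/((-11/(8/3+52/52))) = -5/21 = -0.24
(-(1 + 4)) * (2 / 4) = -5 / 2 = -2.50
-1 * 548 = -548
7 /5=1.40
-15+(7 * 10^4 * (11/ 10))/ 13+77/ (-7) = 76662/ 13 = 5897.08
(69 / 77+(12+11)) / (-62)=-920 / 2387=-0.39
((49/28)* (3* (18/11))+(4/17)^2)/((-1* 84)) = -54973/534072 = -0.10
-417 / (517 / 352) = -13344 / 47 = -283.91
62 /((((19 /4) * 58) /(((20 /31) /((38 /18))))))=720 /10469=0.07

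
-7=-7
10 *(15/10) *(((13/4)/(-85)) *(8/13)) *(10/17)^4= -60000/1419857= -0.04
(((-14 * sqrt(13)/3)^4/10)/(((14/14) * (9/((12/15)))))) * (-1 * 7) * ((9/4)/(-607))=22723064/1229175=18.49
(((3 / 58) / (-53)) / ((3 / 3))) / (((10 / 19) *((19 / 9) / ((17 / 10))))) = -459 / 307400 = -0.00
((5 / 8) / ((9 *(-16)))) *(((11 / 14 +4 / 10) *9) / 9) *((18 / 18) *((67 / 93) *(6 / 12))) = -5561 / 2999808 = -0.00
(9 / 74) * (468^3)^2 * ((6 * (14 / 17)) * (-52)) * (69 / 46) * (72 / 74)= -11152289168172888293376 / 23273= -479194309636612739.80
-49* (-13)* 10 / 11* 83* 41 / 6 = 10838555 / 33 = 328441.06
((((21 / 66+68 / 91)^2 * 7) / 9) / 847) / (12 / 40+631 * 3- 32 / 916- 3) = 578821545 / 1049643235735094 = 0.00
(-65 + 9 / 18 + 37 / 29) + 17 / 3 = -10015 / 174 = -57.56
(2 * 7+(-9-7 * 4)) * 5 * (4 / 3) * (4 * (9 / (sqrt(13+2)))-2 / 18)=460 / 27-368 * sqrt(15)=-1408.22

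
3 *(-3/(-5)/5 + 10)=30.36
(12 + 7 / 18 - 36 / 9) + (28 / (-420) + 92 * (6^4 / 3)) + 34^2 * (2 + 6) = 49000.32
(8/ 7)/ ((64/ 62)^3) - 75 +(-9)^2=201823/ 28672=7.04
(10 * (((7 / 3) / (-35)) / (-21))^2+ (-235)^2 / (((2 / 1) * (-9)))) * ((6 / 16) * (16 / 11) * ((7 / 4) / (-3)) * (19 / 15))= 1236.52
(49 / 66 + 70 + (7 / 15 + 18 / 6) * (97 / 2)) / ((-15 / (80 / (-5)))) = 630632 / 2475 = 254.80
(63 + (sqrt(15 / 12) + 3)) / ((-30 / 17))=-187 / 5 - 17*sqrt(5) / 60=-38.03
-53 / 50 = -1.06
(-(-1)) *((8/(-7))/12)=-2/21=-0.10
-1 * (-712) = 712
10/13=0.77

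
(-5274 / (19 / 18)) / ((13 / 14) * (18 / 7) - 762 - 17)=2325834 / 361513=6.43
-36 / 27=-4 / 3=-1.33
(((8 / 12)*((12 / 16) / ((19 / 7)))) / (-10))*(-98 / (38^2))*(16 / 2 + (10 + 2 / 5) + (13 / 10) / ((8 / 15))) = 571781 / 21948800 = 0.03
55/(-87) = -55/87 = -0.63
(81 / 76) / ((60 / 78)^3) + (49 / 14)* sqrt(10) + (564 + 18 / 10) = 7* sqrt(10) / 2 + 43178757 / 76000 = 579.21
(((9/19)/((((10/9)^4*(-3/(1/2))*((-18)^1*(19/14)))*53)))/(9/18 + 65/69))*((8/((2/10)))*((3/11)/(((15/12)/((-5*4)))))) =-25351704/5235267125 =-0.00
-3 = -3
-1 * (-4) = 4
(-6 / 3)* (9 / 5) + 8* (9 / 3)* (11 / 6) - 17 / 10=387 / 10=38.70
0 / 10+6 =6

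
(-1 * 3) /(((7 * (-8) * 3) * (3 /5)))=5 /168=0.03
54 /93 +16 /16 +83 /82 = 6591 /2542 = 2.59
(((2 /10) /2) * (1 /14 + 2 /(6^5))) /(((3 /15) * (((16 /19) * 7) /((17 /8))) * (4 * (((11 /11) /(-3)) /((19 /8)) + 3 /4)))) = 11973287 /2259726336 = 0.01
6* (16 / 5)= 96 / 5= 19.20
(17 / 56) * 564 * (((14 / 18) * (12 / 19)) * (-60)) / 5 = -19176 / 19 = -1009.26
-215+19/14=-2991/14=-213.64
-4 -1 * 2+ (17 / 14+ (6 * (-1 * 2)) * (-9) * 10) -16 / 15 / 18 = 1075.16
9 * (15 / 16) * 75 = 10125 / 16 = 632.81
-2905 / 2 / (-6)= 2905 / 12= 242.08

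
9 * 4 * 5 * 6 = 1080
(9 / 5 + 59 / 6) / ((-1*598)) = -349 / 17940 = -0.02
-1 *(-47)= 47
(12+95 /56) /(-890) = -767 /49840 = -0.02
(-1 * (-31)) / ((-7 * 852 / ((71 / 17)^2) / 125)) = -11.33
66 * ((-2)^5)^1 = -2112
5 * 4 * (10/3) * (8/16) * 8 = 800/3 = 266.67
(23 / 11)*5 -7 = 38 / 11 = 3.45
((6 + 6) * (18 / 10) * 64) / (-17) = -6912 / 85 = -81.32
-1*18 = -18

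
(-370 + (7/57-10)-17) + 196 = -11450/57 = -200.88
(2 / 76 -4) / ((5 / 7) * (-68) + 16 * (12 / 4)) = 1057 / 152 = 6.95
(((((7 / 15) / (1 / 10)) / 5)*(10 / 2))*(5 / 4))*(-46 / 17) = -805 / 51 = -15.78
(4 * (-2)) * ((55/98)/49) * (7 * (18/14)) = -1980/2401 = -0.82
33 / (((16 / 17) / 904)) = 63393 / 2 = 31696.50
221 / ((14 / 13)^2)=37349 / 196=190.56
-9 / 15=-3 / 5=-0.60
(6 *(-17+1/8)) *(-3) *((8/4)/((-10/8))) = -486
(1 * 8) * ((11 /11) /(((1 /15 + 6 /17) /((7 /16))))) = 1785 /214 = 8.34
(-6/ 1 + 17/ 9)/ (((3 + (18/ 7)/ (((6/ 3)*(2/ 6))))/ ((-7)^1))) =1813/ 432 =4.20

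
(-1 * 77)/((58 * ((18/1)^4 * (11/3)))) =-7/2029536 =-0.00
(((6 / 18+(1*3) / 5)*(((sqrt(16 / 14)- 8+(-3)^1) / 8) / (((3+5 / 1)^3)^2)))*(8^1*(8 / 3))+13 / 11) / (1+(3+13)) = sqrt(14) / 6266880+9583793 / 137871360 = 0.07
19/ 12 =1.58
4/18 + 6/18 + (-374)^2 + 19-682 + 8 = 1252994/9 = 139221.56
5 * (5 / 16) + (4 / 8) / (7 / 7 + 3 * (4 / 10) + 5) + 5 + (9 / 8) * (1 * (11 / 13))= 14197 / 1872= 7.58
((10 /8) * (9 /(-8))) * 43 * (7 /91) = -1935 /416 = -4.65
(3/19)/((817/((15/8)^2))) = 675/993472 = 0.00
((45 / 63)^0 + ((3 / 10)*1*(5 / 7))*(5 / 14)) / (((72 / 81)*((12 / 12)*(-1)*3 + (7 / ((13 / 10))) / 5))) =-0.63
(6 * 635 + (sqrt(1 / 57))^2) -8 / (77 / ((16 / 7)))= 117047873 / 30723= 3809.78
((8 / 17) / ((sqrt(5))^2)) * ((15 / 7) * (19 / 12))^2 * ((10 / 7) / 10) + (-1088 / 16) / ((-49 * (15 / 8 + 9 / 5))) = 130385 / 244902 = 0.53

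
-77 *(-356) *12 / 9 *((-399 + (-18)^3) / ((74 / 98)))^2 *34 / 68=1703558793701688 / 1369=1244381879986.62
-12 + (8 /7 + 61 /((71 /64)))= 44.13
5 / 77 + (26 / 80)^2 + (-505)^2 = 31419101013 / 123200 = 255025.17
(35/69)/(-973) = -5/9591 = -0.00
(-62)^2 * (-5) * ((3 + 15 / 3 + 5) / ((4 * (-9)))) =62465 / 9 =6940.56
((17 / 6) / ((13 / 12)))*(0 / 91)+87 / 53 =87 / 53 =1.64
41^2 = 1681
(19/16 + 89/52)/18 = 67/416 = 0.16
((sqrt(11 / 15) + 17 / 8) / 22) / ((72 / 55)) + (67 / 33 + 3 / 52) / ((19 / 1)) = sqrt(165) / 432 + 574913 / 3129984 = 0.21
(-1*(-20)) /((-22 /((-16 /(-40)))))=-4 /11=-0.36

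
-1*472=-472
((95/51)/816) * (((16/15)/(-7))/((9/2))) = -38/491589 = -0.00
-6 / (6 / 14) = -14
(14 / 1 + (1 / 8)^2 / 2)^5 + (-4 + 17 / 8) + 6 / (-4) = 18530994624275201 / 34359738368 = 539322.93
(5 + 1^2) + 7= 13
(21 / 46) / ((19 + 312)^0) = 21 / 46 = 0.46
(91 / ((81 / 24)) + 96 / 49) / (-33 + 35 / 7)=-9566 / 9261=-1.03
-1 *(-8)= 8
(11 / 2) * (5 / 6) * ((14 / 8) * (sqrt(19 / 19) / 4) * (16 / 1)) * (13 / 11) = 455 / 12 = 37.92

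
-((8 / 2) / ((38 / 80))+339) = -6601 / 19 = -347.42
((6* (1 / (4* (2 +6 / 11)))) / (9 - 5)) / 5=33 / 1120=0.03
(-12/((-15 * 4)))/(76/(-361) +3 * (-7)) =-19/2015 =-0.01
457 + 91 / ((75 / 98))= 43193 / 75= 575.91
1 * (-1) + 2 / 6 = -2 / 3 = -0.67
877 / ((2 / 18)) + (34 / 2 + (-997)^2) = 1001919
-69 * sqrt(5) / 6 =-23 * sqrt(5) / 2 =-25.71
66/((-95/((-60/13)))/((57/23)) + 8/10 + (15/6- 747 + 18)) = -11880/129131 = -0.09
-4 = -4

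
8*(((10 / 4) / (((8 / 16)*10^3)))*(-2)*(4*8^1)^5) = -67108864 / 25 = -2684354.56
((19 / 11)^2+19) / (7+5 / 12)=2.96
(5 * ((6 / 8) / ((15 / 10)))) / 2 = 5 / 4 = 1.25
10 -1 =9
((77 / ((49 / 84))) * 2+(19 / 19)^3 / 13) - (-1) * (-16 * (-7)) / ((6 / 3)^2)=3797 / 13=292.08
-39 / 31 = -1.26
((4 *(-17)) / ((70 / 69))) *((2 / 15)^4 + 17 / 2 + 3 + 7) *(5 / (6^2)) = -732404387 / 4252500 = -172.23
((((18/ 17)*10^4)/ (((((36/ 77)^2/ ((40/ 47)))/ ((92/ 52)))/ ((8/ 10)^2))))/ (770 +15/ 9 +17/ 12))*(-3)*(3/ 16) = -3272808000/ 96360199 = -33.96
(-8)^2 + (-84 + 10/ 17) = -330/ 17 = -19.41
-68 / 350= -34 / 175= -0.19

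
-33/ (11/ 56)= -168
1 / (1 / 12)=12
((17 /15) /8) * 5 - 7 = -151 /24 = -6.29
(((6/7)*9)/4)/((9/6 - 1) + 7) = 9/35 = 0.26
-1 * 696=-696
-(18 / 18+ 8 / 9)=-17 / 9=-1.89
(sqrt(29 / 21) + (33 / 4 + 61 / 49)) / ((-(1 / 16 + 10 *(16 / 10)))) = -7444 / 12593 - 16 *sqrt(609) / 5397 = -0.66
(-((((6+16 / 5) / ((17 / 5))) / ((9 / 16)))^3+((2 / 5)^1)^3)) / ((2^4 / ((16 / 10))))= -24932342308 / 2238485625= -11.14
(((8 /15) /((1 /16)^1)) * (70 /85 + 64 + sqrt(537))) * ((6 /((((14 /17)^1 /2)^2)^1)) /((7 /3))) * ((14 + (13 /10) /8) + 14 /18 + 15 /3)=1354832 * sqrt(537) /525 + 87824992 /525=227087.37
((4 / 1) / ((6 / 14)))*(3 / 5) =5.60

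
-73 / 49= -1.49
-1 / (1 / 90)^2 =-8100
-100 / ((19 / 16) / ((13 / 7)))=-20800 / 133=-156.39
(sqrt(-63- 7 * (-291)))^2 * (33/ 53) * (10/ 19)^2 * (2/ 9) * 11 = 15923600/ 19133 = 832.26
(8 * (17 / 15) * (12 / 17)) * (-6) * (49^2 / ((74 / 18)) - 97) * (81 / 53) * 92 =-97293312 / 37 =-2629548.97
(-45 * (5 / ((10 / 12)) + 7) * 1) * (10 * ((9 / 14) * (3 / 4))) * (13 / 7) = -1026675 / 196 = -5238.14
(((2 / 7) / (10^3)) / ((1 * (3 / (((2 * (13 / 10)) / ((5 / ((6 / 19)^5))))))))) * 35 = 0.00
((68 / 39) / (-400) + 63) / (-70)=-245683 / 273000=-0.90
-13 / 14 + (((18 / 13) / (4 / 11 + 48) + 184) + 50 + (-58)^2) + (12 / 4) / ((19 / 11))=6222389 / 1729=3598.84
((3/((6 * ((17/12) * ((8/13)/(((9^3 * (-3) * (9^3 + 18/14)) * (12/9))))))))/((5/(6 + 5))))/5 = -1598731992/2975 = -537388.90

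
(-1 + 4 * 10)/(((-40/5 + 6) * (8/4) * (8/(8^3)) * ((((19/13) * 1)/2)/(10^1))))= -162240/19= -8538.95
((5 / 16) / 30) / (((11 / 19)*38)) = 1 / 2112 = 0.00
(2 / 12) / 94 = 1 / 564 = 0.00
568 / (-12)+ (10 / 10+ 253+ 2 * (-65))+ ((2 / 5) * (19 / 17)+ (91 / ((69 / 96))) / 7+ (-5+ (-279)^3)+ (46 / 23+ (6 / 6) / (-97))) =-12355220967731 / 568905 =-21717546.81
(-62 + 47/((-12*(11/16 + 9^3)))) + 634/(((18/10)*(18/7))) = 70897199/945675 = 74.97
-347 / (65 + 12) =-347 / 77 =-4.51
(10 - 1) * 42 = 378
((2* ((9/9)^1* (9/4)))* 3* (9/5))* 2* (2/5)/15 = 162/125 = 1.30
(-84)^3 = -592704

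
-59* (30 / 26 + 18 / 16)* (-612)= 2139399 / 26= 82284.58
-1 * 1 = -1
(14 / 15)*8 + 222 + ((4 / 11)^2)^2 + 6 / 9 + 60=63721472 / 219615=290.15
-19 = -19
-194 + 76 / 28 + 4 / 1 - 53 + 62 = -1248 / 7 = -178.29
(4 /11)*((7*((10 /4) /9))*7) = 490 /99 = 4.95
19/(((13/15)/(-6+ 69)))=1381.15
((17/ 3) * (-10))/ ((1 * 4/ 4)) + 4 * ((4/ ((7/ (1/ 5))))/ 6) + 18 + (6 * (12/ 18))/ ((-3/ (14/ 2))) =-5032/ 105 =-47.92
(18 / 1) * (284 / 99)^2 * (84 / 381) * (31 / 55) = 18.41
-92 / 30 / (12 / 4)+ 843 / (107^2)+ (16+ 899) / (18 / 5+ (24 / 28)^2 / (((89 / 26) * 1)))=1137611169877 / 4761524610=238.92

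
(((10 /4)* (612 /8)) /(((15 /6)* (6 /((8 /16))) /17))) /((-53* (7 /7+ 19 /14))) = -2023 /2332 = -0.87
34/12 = 17/6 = 2.83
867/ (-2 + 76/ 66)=-28611/ 28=-1021.82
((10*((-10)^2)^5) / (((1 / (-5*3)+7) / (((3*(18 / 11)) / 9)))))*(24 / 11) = 27000000000000 / 1573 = 17164653528.29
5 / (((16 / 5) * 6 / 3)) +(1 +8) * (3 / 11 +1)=4307 / 352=12.24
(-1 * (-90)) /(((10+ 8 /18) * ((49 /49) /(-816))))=-330480 /47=-7031.49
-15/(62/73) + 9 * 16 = 7833/62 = 126.34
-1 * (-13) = 13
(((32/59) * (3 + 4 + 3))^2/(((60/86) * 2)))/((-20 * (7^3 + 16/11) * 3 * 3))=-121088/356116743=-0.00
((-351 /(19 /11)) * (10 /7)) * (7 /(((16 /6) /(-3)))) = 173745 /76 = 2286.12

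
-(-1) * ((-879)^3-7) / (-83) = 679151446 / 83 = 8182547.54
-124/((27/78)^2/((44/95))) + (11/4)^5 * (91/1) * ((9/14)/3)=40778662067/15759360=2587.58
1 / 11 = 0.09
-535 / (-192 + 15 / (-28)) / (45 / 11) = 32956 / 48519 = 0.68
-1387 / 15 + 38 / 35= -1919 / 21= -91.38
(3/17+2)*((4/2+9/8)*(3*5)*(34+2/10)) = 474525/136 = 3489.15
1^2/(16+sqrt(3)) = 16/253- sqrt(3)/253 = 0.06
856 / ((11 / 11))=856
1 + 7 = 8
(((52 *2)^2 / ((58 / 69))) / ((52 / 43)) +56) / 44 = 77548 / 319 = 243.10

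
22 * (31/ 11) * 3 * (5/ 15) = 62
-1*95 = -95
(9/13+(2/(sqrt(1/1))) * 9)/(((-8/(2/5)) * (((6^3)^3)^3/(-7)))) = 7/1095092575967662571520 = 0.00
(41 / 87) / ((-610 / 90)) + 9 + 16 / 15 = 265274 / 26535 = 10.00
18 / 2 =9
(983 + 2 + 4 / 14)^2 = 47568609 / 49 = 970787.94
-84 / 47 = -1.79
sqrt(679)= 26.06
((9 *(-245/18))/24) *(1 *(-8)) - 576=-3211/6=-535.17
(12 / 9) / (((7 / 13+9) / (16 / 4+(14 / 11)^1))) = 754 / 1023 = 0.74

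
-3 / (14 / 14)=-3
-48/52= -12/13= -0.92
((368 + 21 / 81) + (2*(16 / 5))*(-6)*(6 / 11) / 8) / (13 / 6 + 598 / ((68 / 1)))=33.36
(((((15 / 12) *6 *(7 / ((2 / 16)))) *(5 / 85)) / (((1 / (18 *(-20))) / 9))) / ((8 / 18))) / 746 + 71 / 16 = -24044189 / 101456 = -236.99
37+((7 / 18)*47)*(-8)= -983 / 9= -109.22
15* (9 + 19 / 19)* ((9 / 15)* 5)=450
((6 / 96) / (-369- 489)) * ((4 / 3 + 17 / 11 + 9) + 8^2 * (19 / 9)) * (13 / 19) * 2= -1819 / 124146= -0.01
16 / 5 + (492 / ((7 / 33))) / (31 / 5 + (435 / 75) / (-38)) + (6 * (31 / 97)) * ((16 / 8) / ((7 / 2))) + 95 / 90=9102131911 / 23405130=388.89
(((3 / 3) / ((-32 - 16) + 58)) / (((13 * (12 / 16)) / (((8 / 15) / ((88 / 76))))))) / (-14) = -76 / 225225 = -0.00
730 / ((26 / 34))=12410 / 13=954.62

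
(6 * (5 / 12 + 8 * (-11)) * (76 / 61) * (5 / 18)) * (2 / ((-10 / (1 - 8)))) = -139783 / 549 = -254.61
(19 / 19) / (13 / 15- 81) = -15 / 1202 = -0.01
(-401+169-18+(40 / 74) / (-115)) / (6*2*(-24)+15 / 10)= 141836 / 162541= 0.87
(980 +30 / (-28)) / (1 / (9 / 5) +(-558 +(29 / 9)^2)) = -1110105 / 620368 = -1.79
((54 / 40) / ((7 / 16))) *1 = 108 / 35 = 3.09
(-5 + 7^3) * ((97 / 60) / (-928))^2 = 1590121 / 1550131200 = 0.00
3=3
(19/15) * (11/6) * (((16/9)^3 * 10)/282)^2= 8766095360/95090206689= 0.09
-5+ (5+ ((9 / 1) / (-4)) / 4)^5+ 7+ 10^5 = 106663926503 / 1048576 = 101722.65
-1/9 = -0.11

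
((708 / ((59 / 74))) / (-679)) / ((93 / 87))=-25752 / 21049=-1.22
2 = 2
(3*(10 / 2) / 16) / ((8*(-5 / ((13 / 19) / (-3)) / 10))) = 65 / 1216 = 0.05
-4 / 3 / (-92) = 1 / 69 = 0.01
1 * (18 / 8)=9 / 4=2.25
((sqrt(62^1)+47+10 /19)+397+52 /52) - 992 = -10383 /19+sqrt(62) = -538.60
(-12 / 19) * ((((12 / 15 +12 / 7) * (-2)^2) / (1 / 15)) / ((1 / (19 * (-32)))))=405504 / 7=57929.14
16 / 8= 2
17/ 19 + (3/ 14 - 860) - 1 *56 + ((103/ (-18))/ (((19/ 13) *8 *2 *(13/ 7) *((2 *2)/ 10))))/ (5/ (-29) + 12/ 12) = -1682843047/ 1838592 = -915.29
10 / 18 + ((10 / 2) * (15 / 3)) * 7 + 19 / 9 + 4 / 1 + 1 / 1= 548 / 3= 182.67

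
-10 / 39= -0.26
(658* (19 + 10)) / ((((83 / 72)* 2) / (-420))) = -288519840 / 83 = -3476142.65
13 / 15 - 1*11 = -152 / 15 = -10.13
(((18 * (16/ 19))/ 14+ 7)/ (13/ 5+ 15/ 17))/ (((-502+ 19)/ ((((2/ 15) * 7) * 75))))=-456875/ 1358196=-0.34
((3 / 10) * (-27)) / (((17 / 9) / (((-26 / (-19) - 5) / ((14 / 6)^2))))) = 452709 / 158270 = 2.86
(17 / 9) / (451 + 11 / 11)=0.00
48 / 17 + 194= 3346 / 17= 196.82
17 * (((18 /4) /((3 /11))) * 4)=1122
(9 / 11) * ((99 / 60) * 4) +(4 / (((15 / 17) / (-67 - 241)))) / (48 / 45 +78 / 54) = -311109 / 565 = -550.64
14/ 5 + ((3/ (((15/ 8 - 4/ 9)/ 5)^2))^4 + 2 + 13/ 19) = 2170850673659516029479881/ 1203431577318235295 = 1803883.76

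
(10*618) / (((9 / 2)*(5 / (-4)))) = -3296 / 3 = -1098.67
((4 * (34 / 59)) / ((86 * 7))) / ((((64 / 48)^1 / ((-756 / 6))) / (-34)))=12.30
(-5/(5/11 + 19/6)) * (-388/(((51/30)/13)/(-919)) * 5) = -76484694000/4063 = -18824684.72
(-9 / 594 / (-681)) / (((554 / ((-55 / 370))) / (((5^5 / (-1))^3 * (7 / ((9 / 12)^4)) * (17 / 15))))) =23242187500000 / 5088105801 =4567.95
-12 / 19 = -0.63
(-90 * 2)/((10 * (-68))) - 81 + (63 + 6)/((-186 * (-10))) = -850559/10540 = -80.70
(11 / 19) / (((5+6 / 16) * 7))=88 / 5719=0.02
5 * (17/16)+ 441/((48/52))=483.06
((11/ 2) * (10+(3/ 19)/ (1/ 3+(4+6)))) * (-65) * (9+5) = -29524495/ 589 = -50126.48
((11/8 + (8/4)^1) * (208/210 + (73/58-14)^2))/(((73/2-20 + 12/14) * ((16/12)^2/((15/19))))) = 57692561/4090624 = 14.10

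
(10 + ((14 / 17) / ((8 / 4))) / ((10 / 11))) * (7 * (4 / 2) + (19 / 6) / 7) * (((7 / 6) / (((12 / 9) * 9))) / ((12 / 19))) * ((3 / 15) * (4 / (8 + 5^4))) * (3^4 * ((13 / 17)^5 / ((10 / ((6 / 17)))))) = 7609331094313 / 346325840012000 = 0.02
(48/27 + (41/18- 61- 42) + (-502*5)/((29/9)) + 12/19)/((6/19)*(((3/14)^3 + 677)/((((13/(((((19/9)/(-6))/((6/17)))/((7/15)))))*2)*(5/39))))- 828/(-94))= 15709831702544/2295833419473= 6.84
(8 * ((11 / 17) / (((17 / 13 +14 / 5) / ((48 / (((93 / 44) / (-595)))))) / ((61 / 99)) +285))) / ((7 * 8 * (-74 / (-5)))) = 34892000 / 1592157267759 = 0.00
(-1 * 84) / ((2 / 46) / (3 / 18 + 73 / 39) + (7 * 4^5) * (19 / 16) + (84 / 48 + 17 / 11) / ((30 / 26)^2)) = -202744080 / 20550759239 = -0.01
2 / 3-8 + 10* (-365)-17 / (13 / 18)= -143554 / 39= -3680.87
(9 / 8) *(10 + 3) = 117 / 8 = 14.62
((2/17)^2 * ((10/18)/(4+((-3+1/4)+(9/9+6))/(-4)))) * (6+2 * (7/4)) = 3040/122247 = 0.02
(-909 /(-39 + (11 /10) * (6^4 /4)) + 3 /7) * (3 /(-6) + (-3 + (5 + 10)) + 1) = -112725 /3703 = -30.44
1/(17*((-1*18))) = -1/306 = -0.00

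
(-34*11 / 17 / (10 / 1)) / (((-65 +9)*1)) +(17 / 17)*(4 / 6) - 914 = -767167 / 840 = -913.29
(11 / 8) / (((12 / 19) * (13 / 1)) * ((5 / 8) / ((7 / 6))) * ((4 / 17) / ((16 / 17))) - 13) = -1463 / 12662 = -0.12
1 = 1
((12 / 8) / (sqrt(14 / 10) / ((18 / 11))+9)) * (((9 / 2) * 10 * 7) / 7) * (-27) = -26572050 / 130373+360855 * sqrt(35) / 130373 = -187.44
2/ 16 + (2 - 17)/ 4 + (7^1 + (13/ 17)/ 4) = 485/ 136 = 3.57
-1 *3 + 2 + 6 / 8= -1 / 4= -0.25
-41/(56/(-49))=287/8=35.88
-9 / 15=-3 / 5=-0.60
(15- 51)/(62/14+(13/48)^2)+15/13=-6458799/943891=-6.84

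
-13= -13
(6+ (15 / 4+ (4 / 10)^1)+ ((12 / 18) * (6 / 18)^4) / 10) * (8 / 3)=98666 / 3645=27.07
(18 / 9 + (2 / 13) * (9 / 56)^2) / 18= 40849 / 366912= 0.11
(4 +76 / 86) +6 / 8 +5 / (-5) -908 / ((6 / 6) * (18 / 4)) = -305179 / 1548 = -197.14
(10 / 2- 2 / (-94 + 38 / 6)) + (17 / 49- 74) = -884438 / 12887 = -68.63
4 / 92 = 1 / 23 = 0.04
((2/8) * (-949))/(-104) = 73/32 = 2.28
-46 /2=-23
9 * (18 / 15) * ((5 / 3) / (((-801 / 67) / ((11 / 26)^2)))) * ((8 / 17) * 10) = -1.27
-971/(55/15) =-2913/11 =-264.82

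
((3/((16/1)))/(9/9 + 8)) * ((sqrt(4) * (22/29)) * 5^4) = 6875/348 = 19.76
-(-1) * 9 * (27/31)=243/31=7.84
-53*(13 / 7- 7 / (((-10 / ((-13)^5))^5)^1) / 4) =18325496808609122881681555382721 / 2800000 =6544820288788972457743413.00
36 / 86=18 / 43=0.42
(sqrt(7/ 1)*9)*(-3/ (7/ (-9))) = 91.85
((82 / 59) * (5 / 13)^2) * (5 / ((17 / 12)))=123000 / 169507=0.73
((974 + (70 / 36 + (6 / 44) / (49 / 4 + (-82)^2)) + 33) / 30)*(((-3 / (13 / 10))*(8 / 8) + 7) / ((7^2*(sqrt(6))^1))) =328352611883*sqrt(6) / 611723712600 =1.31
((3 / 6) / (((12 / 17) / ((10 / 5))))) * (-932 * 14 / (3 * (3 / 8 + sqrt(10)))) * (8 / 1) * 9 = 10647168 / 631 - 28392448 * sqrt(10) / 631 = -125416.22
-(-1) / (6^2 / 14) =0.39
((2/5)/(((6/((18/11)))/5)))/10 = 3/55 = 0.05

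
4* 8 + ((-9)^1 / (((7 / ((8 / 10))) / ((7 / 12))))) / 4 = 637 / 20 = 31.85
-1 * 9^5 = -59049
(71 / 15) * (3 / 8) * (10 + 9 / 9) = 19.52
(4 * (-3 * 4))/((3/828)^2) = -3656448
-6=-6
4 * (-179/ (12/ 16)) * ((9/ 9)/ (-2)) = 1432/ 3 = 477.33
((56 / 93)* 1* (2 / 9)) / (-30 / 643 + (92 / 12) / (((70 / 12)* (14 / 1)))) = 2.83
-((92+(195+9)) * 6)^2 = -3154176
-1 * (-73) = 73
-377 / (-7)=377 / 7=53.86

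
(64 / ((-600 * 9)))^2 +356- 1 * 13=156279439 / 455625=343.00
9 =9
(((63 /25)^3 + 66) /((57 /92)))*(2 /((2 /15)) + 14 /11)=2153.79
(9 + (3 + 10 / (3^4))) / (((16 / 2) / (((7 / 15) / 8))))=3437 / 38880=0.09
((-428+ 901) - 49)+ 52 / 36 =3829 / 9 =425.44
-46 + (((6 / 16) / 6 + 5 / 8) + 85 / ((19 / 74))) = 86865 / 304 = 285.74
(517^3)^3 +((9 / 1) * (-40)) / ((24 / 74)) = 2638851114980407053359887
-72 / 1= -72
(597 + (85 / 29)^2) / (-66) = -254651 / 27753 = -9.18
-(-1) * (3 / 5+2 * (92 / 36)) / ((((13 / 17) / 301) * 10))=1315069 / 5850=224.80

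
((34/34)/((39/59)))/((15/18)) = 118/65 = 1.82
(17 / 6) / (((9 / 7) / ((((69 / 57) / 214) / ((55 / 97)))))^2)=4146141713 / 24305043173400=0.00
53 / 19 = 2.79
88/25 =3.52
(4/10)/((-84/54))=-9/35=-0.26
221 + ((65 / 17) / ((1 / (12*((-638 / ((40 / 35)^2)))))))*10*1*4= -15236468 / 17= -896262.82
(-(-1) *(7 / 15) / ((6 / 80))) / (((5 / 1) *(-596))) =-14 / 6705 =-0.00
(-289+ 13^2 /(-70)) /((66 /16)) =-81596 /1155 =-70.65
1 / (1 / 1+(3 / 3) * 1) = 0.50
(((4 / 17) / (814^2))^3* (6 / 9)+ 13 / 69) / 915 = 96768791430756934409 / 469961357460064542534165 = 0.00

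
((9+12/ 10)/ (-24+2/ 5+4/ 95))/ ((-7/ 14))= 323/ 373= 0.87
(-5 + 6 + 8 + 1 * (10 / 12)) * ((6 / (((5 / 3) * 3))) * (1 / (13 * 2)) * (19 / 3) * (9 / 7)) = 3363 / 910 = 3.70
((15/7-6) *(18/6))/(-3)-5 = -8/7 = -1.14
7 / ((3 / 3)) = 7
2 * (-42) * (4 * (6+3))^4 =-141087744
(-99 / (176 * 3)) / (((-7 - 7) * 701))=3 / 157024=0.00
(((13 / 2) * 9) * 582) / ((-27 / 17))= -21437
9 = 9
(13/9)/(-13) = -1/9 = -0.11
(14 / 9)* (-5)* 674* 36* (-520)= 98134400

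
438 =438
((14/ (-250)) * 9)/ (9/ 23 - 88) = 1449/ 251875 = 0.01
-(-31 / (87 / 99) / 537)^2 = -116281 / 26946481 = -0.00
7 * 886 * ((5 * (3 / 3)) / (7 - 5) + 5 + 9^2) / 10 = 548877 / 10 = 54887.70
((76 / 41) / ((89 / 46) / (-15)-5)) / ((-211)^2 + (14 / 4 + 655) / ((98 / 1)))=-10278240 / 1266341800867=-0.00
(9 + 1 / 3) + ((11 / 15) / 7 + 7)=1726 / 105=16.44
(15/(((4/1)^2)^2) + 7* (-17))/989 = -30449/253184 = -0.12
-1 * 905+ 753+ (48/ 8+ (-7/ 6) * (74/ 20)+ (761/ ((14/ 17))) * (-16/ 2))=-3168013/ 420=-7542.89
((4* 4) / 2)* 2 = 16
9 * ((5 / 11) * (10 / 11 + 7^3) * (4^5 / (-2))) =-87160320 / 121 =-720333.22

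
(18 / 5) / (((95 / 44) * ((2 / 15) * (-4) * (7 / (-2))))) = 594 / 665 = 0.89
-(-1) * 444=444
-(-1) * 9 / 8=1.12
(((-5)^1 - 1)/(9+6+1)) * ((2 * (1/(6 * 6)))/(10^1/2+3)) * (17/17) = -0.00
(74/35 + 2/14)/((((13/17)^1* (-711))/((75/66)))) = -0.00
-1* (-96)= 96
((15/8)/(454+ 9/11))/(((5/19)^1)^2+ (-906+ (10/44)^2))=-7207365/1583737862914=-0.00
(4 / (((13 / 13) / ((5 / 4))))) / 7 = 5 / 7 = 0.71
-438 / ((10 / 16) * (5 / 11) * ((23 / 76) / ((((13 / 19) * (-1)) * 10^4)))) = 801715200 / 23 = 34857182.61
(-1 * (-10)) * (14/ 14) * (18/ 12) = 15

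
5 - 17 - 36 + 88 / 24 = -133 / 3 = -44.33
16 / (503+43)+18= 4922 / 273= 18.03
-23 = -23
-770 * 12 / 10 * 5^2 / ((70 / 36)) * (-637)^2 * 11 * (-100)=5302589292000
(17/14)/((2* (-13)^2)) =17/4732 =0.00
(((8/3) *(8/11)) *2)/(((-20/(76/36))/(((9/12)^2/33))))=-38/5445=-0.01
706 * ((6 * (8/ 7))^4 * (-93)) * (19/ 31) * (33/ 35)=-7049502130176/ 84035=-83887691.20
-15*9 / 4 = -135 / 4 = -33.75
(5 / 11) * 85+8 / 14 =3019 / 77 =39.21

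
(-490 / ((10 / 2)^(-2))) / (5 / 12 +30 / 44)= -323400 / 29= -11151.72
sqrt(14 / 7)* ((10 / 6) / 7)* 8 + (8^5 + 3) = 40* sqrt(2) / 21 + 32771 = 32773.69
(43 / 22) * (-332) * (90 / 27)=-71380 / 33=-2163.03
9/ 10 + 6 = 69/ 10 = 6.90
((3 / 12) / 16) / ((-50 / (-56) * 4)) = 7 / 1600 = 0.00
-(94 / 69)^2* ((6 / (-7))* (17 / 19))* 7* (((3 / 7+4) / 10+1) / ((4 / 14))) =50.31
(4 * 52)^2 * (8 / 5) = 346112 / 5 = 69222.40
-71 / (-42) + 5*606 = 127331 / 42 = 3031.69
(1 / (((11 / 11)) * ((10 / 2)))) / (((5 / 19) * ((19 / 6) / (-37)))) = -222 / 25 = -8.88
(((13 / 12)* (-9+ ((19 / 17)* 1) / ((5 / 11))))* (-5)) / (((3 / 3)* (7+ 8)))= 2.36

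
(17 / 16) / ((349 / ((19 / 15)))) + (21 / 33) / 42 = 17513 / 921360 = 0.02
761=761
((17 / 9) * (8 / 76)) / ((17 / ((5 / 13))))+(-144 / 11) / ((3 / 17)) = -1813858 / 24453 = -74.18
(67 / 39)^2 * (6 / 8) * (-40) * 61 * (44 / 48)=-15060595 / 3042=-4950.89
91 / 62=1.47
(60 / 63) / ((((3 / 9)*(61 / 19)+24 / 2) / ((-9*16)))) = -10944 / 1043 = -10.49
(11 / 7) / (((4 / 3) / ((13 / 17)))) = 429 / 476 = 0.90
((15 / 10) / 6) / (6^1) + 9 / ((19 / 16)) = 3475 / 456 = 7.62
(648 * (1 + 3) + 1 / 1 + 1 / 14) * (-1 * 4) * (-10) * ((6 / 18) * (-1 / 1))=-242020 / 7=-34574.29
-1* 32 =-32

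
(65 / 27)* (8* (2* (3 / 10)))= 104 / 9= 11.56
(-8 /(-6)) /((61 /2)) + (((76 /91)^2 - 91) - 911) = -1517330590 /1515423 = -1001.26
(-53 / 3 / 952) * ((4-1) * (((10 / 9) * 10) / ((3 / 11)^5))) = -213392575 / 520506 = -409.97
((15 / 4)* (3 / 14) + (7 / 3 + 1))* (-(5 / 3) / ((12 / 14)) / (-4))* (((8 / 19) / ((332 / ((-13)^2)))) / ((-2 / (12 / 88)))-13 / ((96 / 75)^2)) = -490683757525 / 30695030784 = -15.99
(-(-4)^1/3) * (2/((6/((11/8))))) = 11/18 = 0.61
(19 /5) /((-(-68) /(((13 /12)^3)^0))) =19 /340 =0.06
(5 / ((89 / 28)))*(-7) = -980 / 89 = -11.01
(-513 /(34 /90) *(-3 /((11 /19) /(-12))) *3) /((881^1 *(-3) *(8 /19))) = 75003165 /329494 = 227.63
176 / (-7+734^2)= 176 / 538749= 0.00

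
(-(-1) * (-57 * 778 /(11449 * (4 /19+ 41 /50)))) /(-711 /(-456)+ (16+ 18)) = -1280712480 /12116465251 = -0.11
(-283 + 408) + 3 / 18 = 751 / 6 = 125.17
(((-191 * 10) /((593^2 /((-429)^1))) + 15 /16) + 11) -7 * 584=-22920382593 /5626384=-4073.73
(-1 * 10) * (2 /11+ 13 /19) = -1810 /209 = -8.66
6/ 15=2/ 5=0.40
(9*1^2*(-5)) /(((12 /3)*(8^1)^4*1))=-45 /16384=-0.00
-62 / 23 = -2.70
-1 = -1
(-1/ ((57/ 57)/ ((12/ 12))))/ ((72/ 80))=-10/ 9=-1.11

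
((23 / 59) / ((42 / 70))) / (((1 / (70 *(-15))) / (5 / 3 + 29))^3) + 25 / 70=-53751859279999115 / 2478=-21691630056496.82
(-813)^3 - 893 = -537368690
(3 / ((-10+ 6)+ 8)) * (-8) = -6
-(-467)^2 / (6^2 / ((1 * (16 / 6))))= -436178 / 27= -16154.74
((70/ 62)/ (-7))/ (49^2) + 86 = 6401061/ 74431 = 86.00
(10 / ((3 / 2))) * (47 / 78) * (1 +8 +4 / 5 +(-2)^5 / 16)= 31.33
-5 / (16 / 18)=-45 / 8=-5.62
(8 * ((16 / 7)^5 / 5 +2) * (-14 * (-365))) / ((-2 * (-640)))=44407579 / 96040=462.39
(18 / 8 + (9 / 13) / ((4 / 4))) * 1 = 153 / 52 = 2.94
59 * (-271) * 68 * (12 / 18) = -2174504 / 3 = -724834.67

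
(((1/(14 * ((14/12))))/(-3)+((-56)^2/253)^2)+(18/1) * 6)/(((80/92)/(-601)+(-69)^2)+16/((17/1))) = 8383681167291/152596442907293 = 0.05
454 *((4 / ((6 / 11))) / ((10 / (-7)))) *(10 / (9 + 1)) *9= -104874 / 5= -20974.80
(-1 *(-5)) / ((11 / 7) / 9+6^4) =0.00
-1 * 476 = -476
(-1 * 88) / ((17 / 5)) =-440 / 17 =-25.88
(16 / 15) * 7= 112 / 15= 7.47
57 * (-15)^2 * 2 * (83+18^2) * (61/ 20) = 63681255/ 2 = 31840627.50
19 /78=0.24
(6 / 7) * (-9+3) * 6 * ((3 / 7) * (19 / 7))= -12312 / 343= -35.90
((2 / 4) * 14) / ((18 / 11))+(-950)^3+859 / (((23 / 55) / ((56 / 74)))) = -857373441.25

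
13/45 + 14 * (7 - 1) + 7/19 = 72382/855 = 84.66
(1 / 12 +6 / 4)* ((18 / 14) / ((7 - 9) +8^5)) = 19 / 305816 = 0.00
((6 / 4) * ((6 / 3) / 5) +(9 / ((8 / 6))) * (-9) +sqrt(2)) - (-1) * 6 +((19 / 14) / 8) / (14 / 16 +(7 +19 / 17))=-9268333 / 171220 +sqrt(2)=-52.72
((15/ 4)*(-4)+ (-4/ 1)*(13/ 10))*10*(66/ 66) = -202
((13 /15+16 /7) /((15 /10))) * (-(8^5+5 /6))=-65078903 /945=-68866.56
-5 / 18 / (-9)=5 / 162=0.03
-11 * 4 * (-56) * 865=2131360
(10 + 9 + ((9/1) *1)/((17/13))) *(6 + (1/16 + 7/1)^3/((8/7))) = 8133.17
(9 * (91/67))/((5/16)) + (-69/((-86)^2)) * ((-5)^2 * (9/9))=38.88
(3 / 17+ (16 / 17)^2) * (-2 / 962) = -307 / 139009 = -0.00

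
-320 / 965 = -64 / 193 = -0.33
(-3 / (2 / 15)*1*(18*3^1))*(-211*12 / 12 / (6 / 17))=1452735 / 2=726367.50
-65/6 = -10.83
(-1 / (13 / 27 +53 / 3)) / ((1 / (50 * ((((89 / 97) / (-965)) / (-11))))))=-2403 / 10090619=-0.00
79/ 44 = 1.80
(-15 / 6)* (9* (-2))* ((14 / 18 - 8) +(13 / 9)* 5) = 0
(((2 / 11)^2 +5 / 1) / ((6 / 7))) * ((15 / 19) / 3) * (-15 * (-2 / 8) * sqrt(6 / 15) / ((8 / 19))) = 8.70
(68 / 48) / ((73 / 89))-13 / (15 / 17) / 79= 177701 / 115340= 1.54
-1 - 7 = -8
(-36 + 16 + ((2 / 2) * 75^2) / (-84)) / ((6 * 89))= -2435 / 14952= -0.16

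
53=53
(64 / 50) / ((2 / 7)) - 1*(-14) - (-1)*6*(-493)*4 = -295338 / 25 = -11813.52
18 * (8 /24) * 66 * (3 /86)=594 /43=13.81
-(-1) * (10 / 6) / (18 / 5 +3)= 25 / 99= 0.25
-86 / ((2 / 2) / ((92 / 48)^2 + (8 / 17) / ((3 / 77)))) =-1658123 / 1224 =-1354.68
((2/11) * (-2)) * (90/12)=-30/11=-2.73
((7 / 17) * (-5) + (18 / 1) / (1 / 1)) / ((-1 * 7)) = -271 / 119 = -2.28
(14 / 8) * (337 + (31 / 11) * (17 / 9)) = 118615 / 198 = 599.07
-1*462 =-462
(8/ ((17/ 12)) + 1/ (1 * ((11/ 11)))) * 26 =2938/ 17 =172.82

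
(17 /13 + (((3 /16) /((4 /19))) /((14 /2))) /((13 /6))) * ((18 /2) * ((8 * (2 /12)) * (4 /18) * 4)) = 3979 /273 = 14.58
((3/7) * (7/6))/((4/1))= 1/8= 0.12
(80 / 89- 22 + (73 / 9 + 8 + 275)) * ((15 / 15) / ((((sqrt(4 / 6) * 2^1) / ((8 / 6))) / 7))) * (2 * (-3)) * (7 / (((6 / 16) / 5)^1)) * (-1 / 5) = 169561952 * sqrt(6) / 2403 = 172842.39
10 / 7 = 1.43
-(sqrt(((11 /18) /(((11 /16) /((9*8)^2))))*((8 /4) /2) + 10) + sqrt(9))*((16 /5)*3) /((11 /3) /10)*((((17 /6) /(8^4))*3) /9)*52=-221*sqrt(4618) /704 - 663 /704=-22.27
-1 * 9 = -9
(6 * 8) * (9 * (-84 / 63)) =-576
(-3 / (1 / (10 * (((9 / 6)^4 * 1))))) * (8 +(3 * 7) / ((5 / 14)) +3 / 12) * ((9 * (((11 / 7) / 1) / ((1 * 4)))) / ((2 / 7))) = -32260437 / 256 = -126017.33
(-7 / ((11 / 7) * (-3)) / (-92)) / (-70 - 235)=49 / 925980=0.00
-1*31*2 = -62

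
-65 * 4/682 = -130/341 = -0.38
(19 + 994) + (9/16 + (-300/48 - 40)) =15477/16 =967.31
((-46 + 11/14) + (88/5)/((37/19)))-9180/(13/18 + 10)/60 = -25216381/499870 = -50.45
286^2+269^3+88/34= 332297429/17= 19546907.59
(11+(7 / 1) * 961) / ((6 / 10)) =11230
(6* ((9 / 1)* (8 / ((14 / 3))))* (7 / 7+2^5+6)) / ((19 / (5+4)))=227448 / 133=1710.14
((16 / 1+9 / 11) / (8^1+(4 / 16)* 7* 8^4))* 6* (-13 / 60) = -0.00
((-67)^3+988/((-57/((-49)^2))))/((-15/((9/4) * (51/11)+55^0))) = 516651923/1980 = 260935.31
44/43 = 1.02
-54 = -54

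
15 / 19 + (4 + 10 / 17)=1737 / 323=5.38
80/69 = 1.16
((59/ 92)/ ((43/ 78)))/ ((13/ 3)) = 0.27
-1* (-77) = 77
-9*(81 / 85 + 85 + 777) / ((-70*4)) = 660159 / 23800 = 27.74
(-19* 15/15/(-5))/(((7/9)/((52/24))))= 741/70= 10.59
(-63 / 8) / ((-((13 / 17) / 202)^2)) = 185729607 / 338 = 549495.88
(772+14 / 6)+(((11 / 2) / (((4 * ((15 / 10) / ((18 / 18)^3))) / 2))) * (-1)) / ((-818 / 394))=634127 / 818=775.22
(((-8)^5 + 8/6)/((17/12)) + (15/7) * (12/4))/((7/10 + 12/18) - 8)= 82549050/23681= 3485.88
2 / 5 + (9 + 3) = 62 / 5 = 12.40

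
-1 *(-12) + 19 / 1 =31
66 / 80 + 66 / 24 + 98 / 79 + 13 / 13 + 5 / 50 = 5.92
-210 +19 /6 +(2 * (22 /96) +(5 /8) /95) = -3921 /19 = -206.37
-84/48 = -7/4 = -1.75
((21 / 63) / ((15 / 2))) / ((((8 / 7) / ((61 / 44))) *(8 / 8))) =427 / 7920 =0.05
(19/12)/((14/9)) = 57/56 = 1.02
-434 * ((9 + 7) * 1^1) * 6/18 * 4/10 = -13888/15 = -925.87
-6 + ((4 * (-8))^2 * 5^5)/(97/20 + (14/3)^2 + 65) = 575901042/16493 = 34917.91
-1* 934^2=-872356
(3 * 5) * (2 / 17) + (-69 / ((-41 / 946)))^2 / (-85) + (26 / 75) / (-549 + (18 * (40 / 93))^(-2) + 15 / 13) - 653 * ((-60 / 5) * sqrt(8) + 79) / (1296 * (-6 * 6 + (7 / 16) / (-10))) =-10333745970300032214236 / 346581793486526535 - 52240 * sqrt(2) / 155709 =-29816.66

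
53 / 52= 1.02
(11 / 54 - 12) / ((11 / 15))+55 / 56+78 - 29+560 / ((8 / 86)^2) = 358967881 / 5544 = 64748.90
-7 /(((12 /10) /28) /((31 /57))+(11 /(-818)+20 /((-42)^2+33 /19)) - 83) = 104215103895 /1234551755957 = 0.08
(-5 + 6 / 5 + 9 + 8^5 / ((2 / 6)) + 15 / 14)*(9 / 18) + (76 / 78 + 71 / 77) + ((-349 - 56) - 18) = 2926965971 / 60060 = 48734.03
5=5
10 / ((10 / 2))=2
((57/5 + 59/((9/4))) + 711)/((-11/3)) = -33688/165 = -204.17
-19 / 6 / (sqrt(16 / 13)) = -19 * sqrt(13) / 24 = -2.85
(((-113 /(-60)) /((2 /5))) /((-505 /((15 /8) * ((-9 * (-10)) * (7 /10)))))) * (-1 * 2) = 2.20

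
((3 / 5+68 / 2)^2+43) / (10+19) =31004 / 725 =42.76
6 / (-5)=-6 / 5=-1.20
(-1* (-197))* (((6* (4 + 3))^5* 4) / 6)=17164115136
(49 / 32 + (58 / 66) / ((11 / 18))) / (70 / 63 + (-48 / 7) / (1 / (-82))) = 724311 / 137432768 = 0.01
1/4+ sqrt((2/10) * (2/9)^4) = 4 * sqrt(5)/405+ 1/4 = 0.27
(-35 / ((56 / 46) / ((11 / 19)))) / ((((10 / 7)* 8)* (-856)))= 1771 / 1040896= 0.00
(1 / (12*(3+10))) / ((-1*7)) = -1 / 1092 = -0.00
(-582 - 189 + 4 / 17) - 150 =-15653 / 17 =-920.76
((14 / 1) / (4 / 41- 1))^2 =329476 / 1369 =240.67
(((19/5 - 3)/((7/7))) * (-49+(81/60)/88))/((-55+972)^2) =-86213/1849955800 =-0.00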